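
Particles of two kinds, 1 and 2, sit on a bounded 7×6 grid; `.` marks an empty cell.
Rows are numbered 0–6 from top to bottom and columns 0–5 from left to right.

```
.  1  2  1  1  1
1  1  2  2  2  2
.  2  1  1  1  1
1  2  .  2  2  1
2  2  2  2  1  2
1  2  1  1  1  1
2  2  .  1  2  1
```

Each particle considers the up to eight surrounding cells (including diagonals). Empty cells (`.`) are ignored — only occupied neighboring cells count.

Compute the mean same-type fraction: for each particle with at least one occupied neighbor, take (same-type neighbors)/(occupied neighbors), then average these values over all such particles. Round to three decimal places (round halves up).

0.430

Row 0: (0,1)1 2/4 · (0,2)2 2/5 · (0,3)1 1/5 · (0,4)1 2/5 · (0,5)1 1/3
Row 1: (1,0)1 2/3 · (1,1)1 3/6 · (1,2)2 3/8 · (1,3)2 3/8 · (1,4)2 2/8 · (1,5)2 1/5
Row 2: (2,1)2 2/6 · (2,2)1 2/7 · (2,3)1 2/7 · (2,4)1 3/8 · (2,5)1 2/5
Row 3: (3,0)1 0/4 · (3,1)2 4/6 · (3,3)2 3/7 · (3,4)2 3/8 · (3,5)1 3/5
Row 4: (4,0)2 3/5 · (4,1)2 4/7 · (4,2)2 5/7 · (4,3)2 3/7 · (4,4)1 4/8 · (4,5)2 1/5
Row 5: (5,0)1 0/5 · (5,1)2 5/7 · (5,2)1 2/7 · (5,3)1 4/7 · (5,4)1 5/8 · (5,5)1 3/5
Row 6: (6,0)2 2/3 · (6,1)2 2/4 · (6,3)1 3/4 · (6,4)2 0/5 · (6,5)1 2/3
Sum over 38 particles: 2/4 + 2/5 + 1/5 + 2/5 + 1/3 + 2/3 + 3/6 + 3/8 + 3/8 + 2/8 + 1/5 + 2/6 + 2/7 + 2/7 + 3/8 + 2/5 + 0/4 + 4/6 + 3/7 + 3/8 + 3/5 + 3/5 + 4/7 + 5/7 + 3/7 + 4/8 + 1/5 + 0/5 + 5/7 + 2/7 + 4/7 + 5/8 + 3/5 + 2/3 + 2/4 + 3/4 + 0/5 + 2/3 = 13729/840; mean = 13729/840 ÷ 38 = 13729/31920 = 0.430106… → 0.430.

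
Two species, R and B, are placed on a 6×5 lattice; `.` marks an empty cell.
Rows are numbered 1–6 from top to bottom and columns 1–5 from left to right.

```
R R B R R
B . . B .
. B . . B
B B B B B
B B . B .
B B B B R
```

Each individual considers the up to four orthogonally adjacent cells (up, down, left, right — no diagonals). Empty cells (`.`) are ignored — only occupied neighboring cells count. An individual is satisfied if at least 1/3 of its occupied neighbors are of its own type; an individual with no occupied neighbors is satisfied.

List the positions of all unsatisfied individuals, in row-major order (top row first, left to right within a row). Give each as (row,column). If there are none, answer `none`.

(1,3), (2,1), (2,4), (6,5)

Row 1: (1,1)R 1/2 ok · (1,2)R 1/2 ok · (1,3)B 0/2 unhappy · (1,4)R 1/3 ok · (1,5)R 1/1 ok
Row 2: (2,1)B 0/1 unhappy · (2,4)B 0/1 unhappy
Row 3: (3,2)B 1/1 ok · (3,5)B 1/1 ok
Row 4: (4,1)B 2/2 ok · (4,2)B 4/4 ok · (4,3)B 2/2 ok · (4,4)B 3/3 ok · (4,5)B 2/2 ok
Row 5: (5,1)B 3/3 ok · (5,2)B 3/3 ok · (5,4)B 2/2 ok
Row 6: (6,1)B 2/2 ok · (6,2)B 3/3 ok · (6,3)B 2/2 ok · (6,4)B 2/3 ok · (6,5)R 0/1 unhappy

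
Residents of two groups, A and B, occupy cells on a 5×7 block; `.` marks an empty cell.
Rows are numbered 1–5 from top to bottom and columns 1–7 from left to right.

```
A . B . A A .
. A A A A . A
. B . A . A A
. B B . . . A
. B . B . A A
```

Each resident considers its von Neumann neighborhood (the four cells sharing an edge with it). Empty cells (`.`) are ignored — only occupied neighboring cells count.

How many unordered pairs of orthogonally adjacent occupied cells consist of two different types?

2

Scan each occupied cell's neighbors to the right and below so each pair is counted once.
From row 1: 1 unlike of 3 pairs (running 1/3).
From row 2: 1 unlike of 6 pairs (running 2/9).
From row 3: 0 unlike of 3 pairs (running 2/12).
From row 4: 0 unlike of 3 pairs (running 2/15).
From row 5: 0 unlike of 1 pairs (running 2/16).
Total adjacent occupied pairs: 16; unlike-type pairs: 2.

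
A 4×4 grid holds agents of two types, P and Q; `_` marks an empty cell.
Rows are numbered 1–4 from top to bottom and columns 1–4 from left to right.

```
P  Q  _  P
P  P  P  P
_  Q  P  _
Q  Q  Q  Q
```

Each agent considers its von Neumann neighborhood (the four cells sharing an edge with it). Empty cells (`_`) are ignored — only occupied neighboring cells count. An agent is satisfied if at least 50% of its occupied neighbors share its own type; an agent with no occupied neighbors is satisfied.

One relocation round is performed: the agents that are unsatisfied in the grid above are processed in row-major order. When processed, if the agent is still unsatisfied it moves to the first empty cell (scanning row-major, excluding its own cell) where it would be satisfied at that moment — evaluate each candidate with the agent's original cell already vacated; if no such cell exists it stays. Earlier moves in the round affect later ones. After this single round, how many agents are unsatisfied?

Initially unsatisfied (in order): (1,2), (3,2), (3,3).
  (1,2) → (3,1).
  (3,2): now satisfied by earlier moves; stays.
  (3,3) → (1,2).
Resulting grid:
P P _ P
P P P P
Q Q _ _
Q Q Q Q
All satisfied now.

0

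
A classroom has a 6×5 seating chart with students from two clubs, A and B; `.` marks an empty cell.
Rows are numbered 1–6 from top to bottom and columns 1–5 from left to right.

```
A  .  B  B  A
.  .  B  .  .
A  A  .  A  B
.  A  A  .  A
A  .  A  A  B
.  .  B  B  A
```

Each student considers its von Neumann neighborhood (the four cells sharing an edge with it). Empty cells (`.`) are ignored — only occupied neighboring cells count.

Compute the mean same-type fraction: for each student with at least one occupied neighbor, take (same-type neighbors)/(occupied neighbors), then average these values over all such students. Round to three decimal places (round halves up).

(1,1)A — no occupied neighbors
(1,3)B 2/2
(1,4)B 1/2
(1,5)A 0/1
(2,3)B 1/1
(3,1)A 1/1
(3,2)A 2/2
(3,4)A 0/1
(3,5)B 0/2
(4,2)A 2/2
(4,3)A 2/2
(4,5)A 0/2
(5,1)A — no occupied neighbors
(5,3)A 2/3
(5,4)A 1/3
(5,5)B 0/3
(6,3)B 1/2
(6,4)B 1/3
(6,5)A 0/2
Sum over 17 students: 2/2 + 1/2 + 0/1 + 1/1 + 1/1 + 2/2 + 0/1 + 0/2 + 2/2 + 2/2 + 0/2 + 2/3 + 1/3 + 0/3 + 1/2 + 1/3 + 0/2 = 25/3; mean = 25/3 ÷ 17 = 25/51 = 0.490196… → 0.490.

0.490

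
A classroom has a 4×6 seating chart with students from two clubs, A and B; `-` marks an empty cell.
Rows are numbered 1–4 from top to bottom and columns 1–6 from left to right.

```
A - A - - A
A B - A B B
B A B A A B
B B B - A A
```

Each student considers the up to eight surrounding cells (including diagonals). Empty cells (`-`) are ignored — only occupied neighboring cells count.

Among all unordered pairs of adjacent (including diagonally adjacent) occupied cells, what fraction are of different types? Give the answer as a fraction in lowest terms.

22/43

Scan each occupied cell's neighbors to the right and below (and the two forward diagonals) so each pair is counted once.
Row 1: A(1,1)–A(2,1)= A(1,1)–B(2,2)≠ A(1,3)–A(2,4)= A(1,3)–B(2,2)≠ A(1,6)–B(2,6)≠ A(1,6)–B(2,5)≠  → 4/6 unlike.
Row 2: A(2,1)–B(2,2)≠ A(2,1)–B(3,1)≠ A(2,1)–A(3,2)= B(2,2)–A(3,2)≠ B(2,2)–B(3,3)= B(2,2)–B(3,1)= A(2,4)–B(2,5)≠ A(2,4)–A(3,4)= A(2,4)–A(3,5)= A(2,4)–B(3,3)≠ B(2,5)–B(2,6)= B(2,5)–A(3,5)≠ B(2,5)–B(3,6)= B(2,5)–A(3,4)≠ B(2,6)–B(3,6)= B(2,6)–A(3,5)≠  → 8/16 unlike.
Row 3: B(3,1)–A(3,2)≠ B(3,1)–B(4,1)= B(3,1)–B(4,2)= A(3,2)–B(3,3)≠ A(3,2)–B(4,2)≠ A(3,2)–B(4,3)≠ A(3,2)–B(4,1)≠ B(3,3)–A(3,4)≠ B(3,3)–B(4,3)= B(3,3)–B(4,2)= A(3,4)–A(3,5)= A(3,4)–A(4,5)= A(3,4)–B(4,3)≠ A(3,5)–B(3,6)≠ A(3,5)–A(4,5)= A(3,5)–A(4,6)= B(3,6)–A(4,6)≠ B(3,6)–A(4,5)≠  → 10/18 unlike.
Row 4: B(4,1)–B(4,2)= B(4,2)–B(4,3)= A(4,5)–A(4,6)=  → 0/3 unlike.
Total adjacent occupied pairs: 43; unlike-type pairs: 22.
22/43 is already in lowest terms.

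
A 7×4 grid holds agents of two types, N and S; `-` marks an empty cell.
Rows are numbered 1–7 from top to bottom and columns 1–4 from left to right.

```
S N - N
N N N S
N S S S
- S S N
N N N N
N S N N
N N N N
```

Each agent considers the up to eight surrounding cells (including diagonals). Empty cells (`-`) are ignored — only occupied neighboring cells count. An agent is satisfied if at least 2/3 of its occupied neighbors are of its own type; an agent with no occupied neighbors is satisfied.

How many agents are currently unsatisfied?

Row 1: (1,1)S 0/3 unhappy · (1,2)N 3/4 ok · (1,4)N 1/2 unhappy
Row 2: (2,1)N 3/5 unhappy · (2,2)N 4/7 unhappy · (2,3)N 3/7 unhappy · (2,4)S 2/4 unhappy
Row 3: (3,1)N 2/4 unhappy · (3,2)S 3/7 unhappy · (3,3)S 5/8 unhappy · (3,4)S 3/5 unhappy
Row 4: (4,2)S 3/7 unhappy · (4,3)S 4/8 unhappy · (4,4)N 2/5 unhappy
Row 5: (5,1)N 2/4 unhappy · (5,2)N 4/7 unhappy · (5,3)N 5/8 unhappy · (5,4)N 4/5 ok
Row 6: (6,1)N 4/5 ok · (6,2)S 0/8 unhappy · (6,3)N 7/8 ok · (6,4)N 5/5 ok
Row 7: (7,1)N 2/3 ok · (7,2)N 4/5 ok · (7,3)N 4/5 ok · (7,4)N 3/3 ok
Unsatisfied: (1,1), (1,4), (2,1), (2,2), (2,3), (2,4), (3,1), (3,2), (3,3), (3,4), (4,2), (4,3), (4,4), (5,1), (5,2), (5,3), (6,2) — 17 in total.

17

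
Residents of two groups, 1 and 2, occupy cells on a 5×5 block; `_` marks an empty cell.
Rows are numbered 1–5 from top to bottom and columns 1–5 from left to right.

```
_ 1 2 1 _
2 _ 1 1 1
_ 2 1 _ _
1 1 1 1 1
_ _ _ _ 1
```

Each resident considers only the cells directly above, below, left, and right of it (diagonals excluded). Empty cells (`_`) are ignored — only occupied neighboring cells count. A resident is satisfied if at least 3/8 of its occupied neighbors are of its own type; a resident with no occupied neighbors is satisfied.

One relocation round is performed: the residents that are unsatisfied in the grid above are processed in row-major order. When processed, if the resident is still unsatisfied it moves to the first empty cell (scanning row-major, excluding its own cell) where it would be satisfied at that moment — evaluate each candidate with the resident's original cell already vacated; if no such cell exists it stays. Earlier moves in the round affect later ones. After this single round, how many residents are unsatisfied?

Initially unsatisfied (in order): (1,2), (1,3), (3,2).
  (1,2) → (1,5).
  (1,3) → (1,1).
  (3,2) → (1,2).
Resulting grid:
2 2 _ 1 1
2 _ 1 1 1
_ _ 1 _ _
1 1 1 1 1
_ _ _ _ 1
All satisfied now.

0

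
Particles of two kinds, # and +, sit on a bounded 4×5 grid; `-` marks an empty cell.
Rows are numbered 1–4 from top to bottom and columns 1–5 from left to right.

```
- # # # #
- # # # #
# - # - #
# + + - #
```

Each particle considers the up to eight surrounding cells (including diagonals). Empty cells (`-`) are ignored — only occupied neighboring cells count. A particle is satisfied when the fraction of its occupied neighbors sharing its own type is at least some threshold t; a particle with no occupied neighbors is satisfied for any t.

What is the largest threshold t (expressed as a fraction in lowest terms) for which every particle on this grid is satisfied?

(1,2)# 3/3
(1,3)# 5/5
(1,4)# 5/5
(1,5)# 3/3
(2,2)# 5/5
(2,3)# 6/6
(2,4)# 7/7
(2,5)# 4/4
(3,1)# 2/3
(3,3)# 3/5
(3,5)# 3/3
(4,1)# 1/2
(4,2)+ 1/4
(4,3)+ 1/2
(4,5)# 1/1
The smallest same-type fraction is 1/4 at (4,2), which reduces to 1/4. Any threshold above that leaves this particle unsatisfied.

1/4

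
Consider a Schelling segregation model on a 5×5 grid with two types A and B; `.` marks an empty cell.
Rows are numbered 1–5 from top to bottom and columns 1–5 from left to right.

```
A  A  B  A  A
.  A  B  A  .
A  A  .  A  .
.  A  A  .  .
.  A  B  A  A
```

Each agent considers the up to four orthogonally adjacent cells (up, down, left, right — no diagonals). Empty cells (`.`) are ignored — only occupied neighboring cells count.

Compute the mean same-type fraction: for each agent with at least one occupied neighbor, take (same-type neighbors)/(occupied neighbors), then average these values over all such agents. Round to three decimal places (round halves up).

0.696

(1,1)A 1/1
(1,2)A 2/3
(1,3)B 1/3
(1,4)A 2/3
(1,5)A 1/1
(2,2)A 2/3
(2,3)B 1/3
(2,4)A 2/3
(3,1)A 1/1
(3,2)A 3/3
(3,4)A 1/1
(4,2)A 3/3
(4,3)A 1/2
(5,2)A 1/2
(5,3)B 0/3
(5,4)A 1/2
(5,5)A 1/1
Sum over 17 agents: 1/1 + 2/3 + 1/3 + 2/3 + 1/1 + 2/3 + 1/3 + 2/3 + 1/1 + 3/3 + 1/1 + 3/3 + 1/2 + 1/2 + 0/3 + 1/2 + 1/1 = 71/6; mean = 71/6 ÷ 17 = 71/102 = 0.696078… → 0.696.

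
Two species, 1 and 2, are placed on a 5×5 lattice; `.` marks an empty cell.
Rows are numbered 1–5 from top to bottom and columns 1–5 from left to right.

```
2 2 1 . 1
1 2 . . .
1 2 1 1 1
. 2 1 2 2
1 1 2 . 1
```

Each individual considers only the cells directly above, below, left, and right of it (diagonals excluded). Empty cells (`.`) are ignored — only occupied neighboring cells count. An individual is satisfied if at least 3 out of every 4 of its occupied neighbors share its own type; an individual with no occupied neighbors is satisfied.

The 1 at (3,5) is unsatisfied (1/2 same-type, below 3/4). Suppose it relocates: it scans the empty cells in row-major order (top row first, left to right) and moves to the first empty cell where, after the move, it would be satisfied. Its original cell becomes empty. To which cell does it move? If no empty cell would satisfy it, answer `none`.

(1,4)

Vacating (3,5). Empty cells in order:
  (1,4): 2/2 same-type → satisfied — stop here.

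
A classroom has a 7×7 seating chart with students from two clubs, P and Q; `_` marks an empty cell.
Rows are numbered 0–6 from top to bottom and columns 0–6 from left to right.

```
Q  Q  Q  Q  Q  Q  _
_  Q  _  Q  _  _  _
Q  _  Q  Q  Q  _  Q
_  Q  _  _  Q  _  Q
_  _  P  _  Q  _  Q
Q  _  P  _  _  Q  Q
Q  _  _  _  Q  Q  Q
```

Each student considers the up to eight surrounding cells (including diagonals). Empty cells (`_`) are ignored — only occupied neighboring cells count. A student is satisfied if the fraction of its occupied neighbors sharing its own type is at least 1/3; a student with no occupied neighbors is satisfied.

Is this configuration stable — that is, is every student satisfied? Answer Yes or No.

Yes

(0,0)Q 2/2 ✓
(0,1)Q 3/3 ✓
(0,2)Q 4/4 ✓
(0,3)Q 3/3 ✓
(0,4)Q 3/3 ✓
(0,5)Q 1/1 ✓
(1,1)Q 5/5 ✓
(1,3)Q 6/6 ✓
(2,0)Q 2/2 ✓
(2,2)Q 4/4 ✓
(2,3)Q 4/4 ✓
(2,4)Q 3/3 ✓
(2,6)Q 1/1 ✓
(3,1)Q 2/3 ✓
(3,4)Q 3/3 ✓
(3,6)Q 2/2 ✓
(4,2)P 1/2 ✓
(4,4)Q 2/2 ✓
(4,6)Q 3/3 ✓
(5,0)Q 1/1 ✓
(5,2)P 1/1 ✓
(5,5)Q 6/6 ✓
(5,6)Q 4/4 ✓
(6,0)Q 1/1 ✓
(6,4)Q 2/2 ✓
(6,5)Q 4/4 ✓
(6,6)Q 3/3 ✓
All meet the threshold, so the configuration is stable.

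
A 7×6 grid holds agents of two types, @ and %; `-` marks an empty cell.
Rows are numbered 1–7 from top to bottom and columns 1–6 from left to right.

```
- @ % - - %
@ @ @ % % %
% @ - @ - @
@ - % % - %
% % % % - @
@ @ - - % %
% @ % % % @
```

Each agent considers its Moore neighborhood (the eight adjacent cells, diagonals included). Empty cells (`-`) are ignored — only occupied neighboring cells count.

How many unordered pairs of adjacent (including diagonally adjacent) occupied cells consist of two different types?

Scan each occupied cell's neighbors to the right and below (and the two forward diagonals) so each pair is counted once.
Row 1: @(1,2)–%(1,3)≠ @(1,2)–@(2,2)= @(1,2)–@(2,3)= @(1,2)–@(2,1)= %(1,3)–@(2,3)≠ %(1,3)–%(2,4)= %(1,3)–@(2,2)≠ %(1,6)–%(2,6)= %(1,6)–%(2,5)=  → 3/9 unlike.
Row 2: @(2,1)–@(2,2)= @(2,1)–%(3,1)≠ @(2,1)–@(3,2)= @(2,2)–@(2,3)= @(2,2)–@(3,2)= @(2,2)–%(3,1)≠ @(2,3)–%(2,4)≠ @(2,3)–@(3,4)= @(2,3)–@(3,2)= %(2,4)–%(2,5)= %(2,4)–@(3,4)≠ %(2,5)–%(2,6)= %(2,5)–@(3,6)≠ %(2,5)–@(3,4)≠ %(2,6)–@(3,6)≠  → 7/15 unlike.
Row 3: %(3,1)–@(3,2)≠ %(3,1)–@(4,1)≠ @(3,2)–%(4,3)≠ @(3,2)–@(4,1)= @(3,4)–%(4,4)≠ @(3,4)–%(4,3)≠ @(3,6)–%(4,6)≠  → 6/7 unlike.
Row 4: @(4,1)–%(5,1)≠ @(4,1)–%(5,2)≠ %(4,3)–%(4,4)= %(4,3)–%(5,3)= %(4,3)–%(5,4)= %(4,3)–%(5,2)= %(4,4)–%(5,4)= %(4,4)–%(5,3)= %(4,6)–@(5,6)≠  → 3/9 unlike.
Row 5: %(5,1)–%(5,2)= %(5,1)–@(6,1)≠ %(5,1)–@(6,2)≠ %(5,2)–%(5,3)= %(5,2)–@(6,2)≠ %(5,2)–@(6,1)≠ %(5,3)–%(5,4)= %(5,3)–@(6,2)≠ %(5,4)–%(6,5)= @(5,6)–%(6,6)≠ @(5,6)–%(6,5)≠  → 7/11 unlike.
Row 6: @(6,1)–@(6,2)= @(6,1)–%(7,1)≠ @(6,1)–@(7,2)= @(6,2)–@(7,2)= @(6,2)–%(7,3)≠ @(6,2)–%(7,1)≠ %(6,5)–%(6,6)= %(6,5)–%(7,5)= %(6,5)–@(7,6)≠ %(6,5)–%(7,4)= %(6,6)–@(7,6)≠ %(6,6)–%(7,5)=  → 5/12 unlike.
Row 7: %(7,1)–@(7,2)≠ @(7,2)–%(7,3)≠ %(7,3)–%(7,4)= %(7,4)–%(7,5)= %(7,5)–@(7,6)≠  → 3/5 unlike.
Total adjacent occupied pairs: 68; unlike-type pairs: 34.

34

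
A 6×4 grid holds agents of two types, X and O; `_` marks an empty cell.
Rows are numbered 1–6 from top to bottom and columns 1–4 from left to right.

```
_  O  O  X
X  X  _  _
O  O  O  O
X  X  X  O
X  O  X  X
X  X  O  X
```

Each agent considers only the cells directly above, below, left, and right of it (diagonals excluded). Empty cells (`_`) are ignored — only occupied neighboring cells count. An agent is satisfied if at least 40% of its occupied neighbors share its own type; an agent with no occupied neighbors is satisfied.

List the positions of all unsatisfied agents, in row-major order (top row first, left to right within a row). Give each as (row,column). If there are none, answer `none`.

(1,2)O 1/2 ok
(1,3)O 1/2 ok
(1,4)X 0/1 unhappy
(2,1)X 1/2 ok
(2,2)X 1/3 unhappy
(3,1)O 1/3 unhappy
(3,2)O 2/4 ok
(3,3)O 2/3 ok
(3,4)O 2/2 ok
(4,1)X 2/3 ok
(4,2)X 2/4 ok
(4,3)X 2/4 ok
(4,4)O 1/3 unhappy
(5,1)X 2/3 ok
(5,2)O 0/4 unhappy
(5,3)X 2/4 ok
(5,4)X 2/3 ok
(6,1)X 2/2 ok
(6,2)X 1/3 unhappy
(6,3)O 0/3 unhappy
(6,4)X 1/2 ok

(1,4), (2,2), (3,1), (4,4), (5,2), (6,2), (6,3)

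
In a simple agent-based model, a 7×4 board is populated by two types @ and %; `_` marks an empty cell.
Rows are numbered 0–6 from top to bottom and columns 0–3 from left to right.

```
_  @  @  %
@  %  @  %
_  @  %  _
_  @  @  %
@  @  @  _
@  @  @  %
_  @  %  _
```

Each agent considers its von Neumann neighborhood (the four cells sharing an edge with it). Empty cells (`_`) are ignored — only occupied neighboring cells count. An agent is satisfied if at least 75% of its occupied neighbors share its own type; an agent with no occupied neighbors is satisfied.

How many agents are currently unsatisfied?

Row 0: (0,1)@ 1/2 not · (0,2)@ 2/3 not · (0,3)% 1/2 not
Row 1: (1,0)@ 0/1 not · (1,1)% 0/4 not · (1,2)@ 1/4 not · (1,3)% 1/2 not
Row 2: (2,1)@ 1/3 not · (2,2)% 0/3 not
Row 3: (3,1)@ 3/3 satisfied · (3,2)@ 2/4 not · (3,3)% 0/1 not
Row 4: (4,0)@ 2/2 satisfied · (4,1)@ 4/4 satisfied · (4,2)@ 3/3 satisfied
Row 5: (5,0)@ 2/2 satisfied · (5,1)@ 4/4 satisfied · (5,2)@ 2/4 not · (5,3)% 0/1 not
Row 6: (6,1)@ 1/2 not · (6,2)% 0/2 not
Unsatisfied: (0,1), (0,2), (0,3), (1,0), (1,1), (1,2), (1,3), (2,1), (2,2), (3,2), (3,3), (5,2), (5,3), (6,1), (6,2) — 15 in total.

15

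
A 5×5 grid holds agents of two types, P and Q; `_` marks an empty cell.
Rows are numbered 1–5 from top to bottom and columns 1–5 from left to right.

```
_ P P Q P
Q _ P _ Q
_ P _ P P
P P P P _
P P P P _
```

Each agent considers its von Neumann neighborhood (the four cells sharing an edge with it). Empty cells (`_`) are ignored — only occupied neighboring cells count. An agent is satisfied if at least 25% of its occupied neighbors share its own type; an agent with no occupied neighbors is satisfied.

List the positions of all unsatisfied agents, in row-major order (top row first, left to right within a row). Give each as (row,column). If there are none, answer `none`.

Row 1: (1,2)P 1/1 ✓ · (1,3)P 2/3 ✓ · (1,4)Q 0/2 ✗ · (1,5)P 0/2 ✗
Row 2: (2,1)Q 0/0 ✓ · (2,3)P 1/1 ✓ · (2,5)Q 0/2 ✗
Row 3: (3,2)P 1/1 ✓ · (3,4)P 2/2 ✓ · (3,5)P 1/2 ✓
Row 4: (4,1)P 2/2 ✓ · (4,2)P 4/4 ✓ · (4,3)P 3/3 ✓ · (4,4)P 3/3 ✓
Row 5: (5,1)P 2/2 ✓ · (5,2)P 3/3 ✓ · (5,3)P 3/3 ✓ · (5,4)P 2/2 ✓

(1,4), (1,5), (2,5)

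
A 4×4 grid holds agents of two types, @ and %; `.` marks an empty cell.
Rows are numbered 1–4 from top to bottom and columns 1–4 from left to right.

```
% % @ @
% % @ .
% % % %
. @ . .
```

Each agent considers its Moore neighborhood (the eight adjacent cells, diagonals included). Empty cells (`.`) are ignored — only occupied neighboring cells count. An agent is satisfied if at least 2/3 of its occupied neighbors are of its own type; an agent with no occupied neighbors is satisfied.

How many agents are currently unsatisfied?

Row 1: (1,1)% 3/3 ✓ · (1,2)% 3/5 ✗ · (1,3)@ 2/4 ✗ · (1,4)@ 2/2 ✓
Row 2: (2,1)% 5/5 ✓ · (2,2)% 6/8 ✓ · (2,3)@ 2/7 ✗
Row 3: (3,1)% 3/4 ✓ · (3,2)% 4/6 ✓ · (3,3)% 3/5 ✗ · (3,4)% 1/2 ✗
Row 4: (4,2)@ 0/3 ✗
Unsatisfied: (1,2), (1,3), (2,3), (3,3), (3,4), (4,2) — 6 in total.

6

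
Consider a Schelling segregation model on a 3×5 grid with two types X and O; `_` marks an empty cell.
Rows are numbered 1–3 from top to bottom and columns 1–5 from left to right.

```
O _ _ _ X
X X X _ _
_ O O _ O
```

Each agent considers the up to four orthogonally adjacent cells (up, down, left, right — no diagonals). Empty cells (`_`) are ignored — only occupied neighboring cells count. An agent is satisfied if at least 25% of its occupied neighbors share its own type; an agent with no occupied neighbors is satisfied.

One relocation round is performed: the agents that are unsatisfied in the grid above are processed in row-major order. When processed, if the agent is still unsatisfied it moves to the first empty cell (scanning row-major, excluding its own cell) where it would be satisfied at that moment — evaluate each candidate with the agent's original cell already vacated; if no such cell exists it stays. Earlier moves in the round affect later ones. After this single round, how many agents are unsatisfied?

Initially unsatisfied (in order): (1,1).
  (1,1) → (2,5).
Resulting grid:
_ _ _ _ X
X X X _ O
_ O O _ O
Unsatisfied now: (1,5).

1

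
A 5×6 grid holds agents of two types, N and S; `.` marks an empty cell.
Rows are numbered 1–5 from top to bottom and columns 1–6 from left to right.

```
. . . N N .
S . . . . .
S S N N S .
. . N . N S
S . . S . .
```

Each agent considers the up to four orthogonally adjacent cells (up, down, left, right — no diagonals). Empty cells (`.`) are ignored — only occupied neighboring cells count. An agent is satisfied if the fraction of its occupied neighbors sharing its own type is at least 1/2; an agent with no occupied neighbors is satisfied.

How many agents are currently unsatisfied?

Row 1: (1,4)N 1/1 satisfied · (1,5)N 1/1 satisfied
Row 2: (2,1)S 1/1 satisfied
Row 3: (3,1)S 2/2 satisfied · (3,2)S 1/2 satisfied · (3,3)N 2/3 satisfied · (3,4)N 1/2 satisfied · (3,5)S 0/2 not
Row 4: (4,3)N 1/1 satisfied · (4,5)N 0/2 not · (4,6)S 0/1 not
Row 5: (5,1)S 0/0 satisfied · (5,4)S 0/0 satisfied
Unsatisfied: (3,5), (4,5), (4,6) — 3 in total.

3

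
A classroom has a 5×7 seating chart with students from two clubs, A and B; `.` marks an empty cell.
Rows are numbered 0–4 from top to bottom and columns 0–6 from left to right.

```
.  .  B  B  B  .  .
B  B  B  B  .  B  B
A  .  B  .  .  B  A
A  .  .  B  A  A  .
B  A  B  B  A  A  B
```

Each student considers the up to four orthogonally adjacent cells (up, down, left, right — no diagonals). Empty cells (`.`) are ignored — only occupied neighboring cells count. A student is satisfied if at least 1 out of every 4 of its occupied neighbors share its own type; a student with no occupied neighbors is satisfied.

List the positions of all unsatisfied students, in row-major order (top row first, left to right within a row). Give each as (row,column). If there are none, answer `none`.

(2,6), (4,0), (4,1), (4,6)

(0,2)B 2/2 ✓
(0,3)B 3/3 ✓
(0,4)B 1/1 ✓
(1,0)B 1/2 ✓
(1,1)B 2/2 ✓
(1,2)B 4/4 ✓
(1,3)B 2/2 ✓
(1,5)B 2/2 ✓
(1,6)B 1/2 ✓
(2,0)A 1/2 ✓
(2,2)B 1/1 ✓
(2,5)B 1/3 ✓
(2,6)A 0/2 ✗
(3,0)A 1/2 ✓
(3,3)B 1/2 ✓
(3,4)A 2/3 ✓
(3,5)A 2/3 ✓
(4,0)B 0/2 ✗
(4,1)A 0/2 ✗
(4,2)B 1/2 ✓
(4,3)B 2/3 ✓
(4,4)A 2/3 ✓
(4,5)A 2/3 ✓
(4,6)B 0/1 ✗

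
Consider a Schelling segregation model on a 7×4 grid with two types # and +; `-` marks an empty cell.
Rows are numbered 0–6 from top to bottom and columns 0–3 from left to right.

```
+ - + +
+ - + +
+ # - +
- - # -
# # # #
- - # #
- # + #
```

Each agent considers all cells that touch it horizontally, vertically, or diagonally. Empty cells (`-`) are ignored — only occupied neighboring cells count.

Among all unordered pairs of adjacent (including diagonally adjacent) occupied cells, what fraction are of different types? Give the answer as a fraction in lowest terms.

4/17

Scan each occupied cell's neighbors to the right and below (and the two forward diagonals) so each pair is counted once.
From row 0: 0 unlike of 6 pairs (running 0/6).
From row 1: 2 unlike of 6 pairs (running 2/12).
From row 2: 2 unlike of 3 pairs (running 4/15).
From row 3: 0 unlike of 3 pairs (running 4/18).
From row 4: 0 unlike of 8 pairs (running 4/26).
From row 5: 2 unlike of 6 pairs (running 6/32).
From row 6: 2 unlike of 2 pairs (running 8/34).
Total adjacent occupied pairs: 34; unlike-type pairs: 8.
8/34 reduces to 4/17.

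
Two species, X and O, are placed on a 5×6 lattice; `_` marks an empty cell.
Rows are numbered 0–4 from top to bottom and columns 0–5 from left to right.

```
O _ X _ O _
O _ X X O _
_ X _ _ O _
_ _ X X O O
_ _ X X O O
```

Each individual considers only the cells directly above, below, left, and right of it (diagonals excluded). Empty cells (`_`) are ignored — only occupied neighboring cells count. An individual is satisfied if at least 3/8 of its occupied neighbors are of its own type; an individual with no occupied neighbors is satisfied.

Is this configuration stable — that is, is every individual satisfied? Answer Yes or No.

(0,0)O 1/1 ✓
(0,2)X 1/1 ✓
(0,4)O 1/1 ✓
(1,0)O 1/1 ✓
(1,2)X 2/2 ✓
(1,3)X 1/2 ✓
(1,4)O 2/3 ✓
(2,1)X 0/0 ✓
(2,4)O 2/2 ✓
(3,2)X 2/2 ✓
(3,3)X 2/3 ✓
(3,4)O 3/4 ✓
(3,5)O 2/2 ✓
(4,2)X 2/2 ✓
(4,3)X 2/3 ✓
(4,4)O 2/3 ✓
(4,5)O 2/2 ✓
All meet the threshold, so the configuration is stable.

Yes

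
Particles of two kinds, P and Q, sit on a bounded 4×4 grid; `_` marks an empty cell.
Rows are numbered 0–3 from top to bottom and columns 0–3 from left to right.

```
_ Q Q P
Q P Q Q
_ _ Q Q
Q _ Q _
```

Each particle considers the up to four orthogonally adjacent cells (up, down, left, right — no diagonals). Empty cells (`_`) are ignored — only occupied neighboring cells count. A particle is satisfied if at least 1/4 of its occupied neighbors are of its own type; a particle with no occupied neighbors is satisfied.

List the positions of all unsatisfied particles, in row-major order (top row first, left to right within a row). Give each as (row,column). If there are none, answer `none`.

Row 0: (0,1)Q 1/2 ok · (0,2)Q 2/3 ok · (0,3)P 0/2 unhappy
Row 1: (1,0)Q 0/1 unhappy · (1,1)P 0/3 unhappy · (1,2)Q 3/4 ok · (1,3)Q 2/3 ok
Row 2: (2,2)Q 3/3 ok · (2,3)Q 2/2 ok
Row 3: (3,0)Q 0/0 ok · (3,2)Q 1/1 ok

(0,3), (1,0), (1,1)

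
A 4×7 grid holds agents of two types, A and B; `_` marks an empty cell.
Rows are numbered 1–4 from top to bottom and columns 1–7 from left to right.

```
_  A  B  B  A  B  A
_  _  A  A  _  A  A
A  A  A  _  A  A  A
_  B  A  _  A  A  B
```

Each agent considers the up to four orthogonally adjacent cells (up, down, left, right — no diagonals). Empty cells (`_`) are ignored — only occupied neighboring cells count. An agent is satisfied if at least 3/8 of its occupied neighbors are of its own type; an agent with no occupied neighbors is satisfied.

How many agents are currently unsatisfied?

7

(1,2)A 0/1 ✗
(1,3)B 1/3 ✗
(1,4)B 1/3 ✗
(1,5)A 0/2 ✗
(1,6)B 0/3 ✗
(1,7)A 1/2 ✓
(2,3)A 2/3 ✓
(2,4)A 1/2 ✓
(2,6)A 2/3 ✓
(2,7)A 3/3 ✓
(3,1)A 1/1 ✓
(3,2)A 2/3 ✓
(3,3)A 3/3 ✓
(3,5)A 2/2 ✓
(3,6)A 4/4 ✓
(3,7)A 2/3 ✓
(4,2)B 0/2 ✗
(4,3)A 1/2 ✓
(4,5)A 2/2 ✓
(4,6)A 2/3 ✓
(4,7)B 0/2 ✗
Unsatisfied: (1,2), (1,3), (1,4), (1,5), (1,6), (4,2), (4,7) — 7 in total.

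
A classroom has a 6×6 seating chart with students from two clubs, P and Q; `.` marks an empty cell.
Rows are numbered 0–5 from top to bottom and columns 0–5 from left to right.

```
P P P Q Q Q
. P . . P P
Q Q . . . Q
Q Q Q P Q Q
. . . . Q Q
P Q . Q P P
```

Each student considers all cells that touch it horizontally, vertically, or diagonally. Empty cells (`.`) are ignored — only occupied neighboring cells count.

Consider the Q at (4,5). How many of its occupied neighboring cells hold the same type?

Occupied neighbors of (4,5): (3,4)=Q, (3,5)=Q, (4,4)=Q, (5,4)=P, (5,5)=P.
Same type (Q): 3 of 5.

3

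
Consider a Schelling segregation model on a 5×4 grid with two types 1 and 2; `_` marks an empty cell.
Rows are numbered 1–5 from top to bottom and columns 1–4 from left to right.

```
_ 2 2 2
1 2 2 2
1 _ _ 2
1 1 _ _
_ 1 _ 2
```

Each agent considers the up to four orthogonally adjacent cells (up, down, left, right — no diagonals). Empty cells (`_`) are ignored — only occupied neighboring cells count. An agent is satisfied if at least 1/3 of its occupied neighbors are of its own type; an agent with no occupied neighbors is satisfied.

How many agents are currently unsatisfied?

Row 1: (1,2)2 2/2 ok · (1,3)2 3/3 ok · (1,4)2 2/2 ok
Row 2: (2,1)1 1/2 ok · (2,2)2 2/3 ok · (2,3)2 3/3 ok · (2,4)2 3/3 ok
Row 3: (3,1)1 2/2 ok · (3,4)2 1/1 ok
Row 4: (4,1)1 2/2 ok · (4,2)1 2/2 ok
Row 5: (5,2)1 1/1 ok · (5,4)2 0/0 ok
Every one meets the threshold.

0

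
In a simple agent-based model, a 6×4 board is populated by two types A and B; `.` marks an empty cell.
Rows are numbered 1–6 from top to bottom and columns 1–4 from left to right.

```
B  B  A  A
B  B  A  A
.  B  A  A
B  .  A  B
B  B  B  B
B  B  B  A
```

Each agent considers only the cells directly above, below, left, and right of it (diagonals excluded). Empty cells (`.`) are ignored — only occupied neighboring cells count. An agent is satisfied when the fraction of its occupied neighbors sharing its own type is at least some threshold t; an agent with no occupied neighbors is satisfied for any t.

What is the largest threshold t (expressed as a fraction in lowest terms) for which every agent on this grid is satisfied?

0/1

Row 1: (1,1)B 2/2 · (1,2)B 2/3 · (1,3)A 2/3 · (1,4)A 2/2
Row 2: (2,1)B 2/2 · (2,2)B 3/4 · (2,3)A 3/4 · (2,4)A 3/3
Row 3: (3,2)B 1/2 · (3,3)A 3/4 · (3,4)A 2/3
Row 4: (4,1)B 1/1 · (4,3)A 1/3 · (4,4)B 1/3
Row 5: (5,1)B 3/3 · (5,2)B 3/3 · (5,3)B 3/4 · (5,4)B 2/3
Row 6: (6,1)B 2/2 · (6,2)B 3/3 · (6,3)B 2/3 · (6,4)A 0/2
The smallest same-type fraction is 0/2 at (6,4), which reduces to 0/1. Any threshold above that leaves this agent unsatisfied.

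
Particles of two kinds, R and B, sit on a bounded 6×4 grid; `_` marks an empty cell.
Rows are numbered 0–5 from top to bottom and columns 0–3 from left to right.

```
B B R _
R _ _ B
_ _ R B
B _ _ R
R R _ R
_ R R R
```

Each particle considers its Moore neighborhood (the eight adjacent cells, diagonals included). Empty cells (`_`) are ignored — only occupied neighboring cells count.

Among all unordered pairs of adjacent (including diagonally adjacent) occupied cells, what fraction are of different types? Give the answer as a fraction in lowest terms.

Scan each occupied cell's neighbors to the right and below (and the two forward diagonals) so each pair is counted once.
Row 0: B(0,0)–B(0,1)= B(0,0)–R(1,0)≠ B(0,1)–R(0,2)≠ B(0,1)–R(1,0)≠ R(0,2)–B(1,3)≠  → 4/5 unlike.
Row 1: B(1,3)–B(2,3)= B(1,3)–R(2,2)≠  → 1/2 unlike.
Row 2: R(2,2)–B(2,3)≠ R(2,2)–R(3,3)= B(2,3)–R(3,3)≠  → 2/3 unlike.
Row 3: B(3,0)–R(4,0)≠ B(3,0)–R(4,1)≠ R(3,3)–R(4,3)=  → 2/3 unlike.
Row 4: R(4,0)–R(4,1)= R(4,0)–R(5,1)= R(4,1)–R(5,1)= R(4,1)–R(5,2)= R(4,3)–R(5,3)= R(4,3)–R(5,2)=  → 0/6 unlike.
Row 5: R(5,1)–R(5,2)= R(5,2)–R(5,3)=  → 0/2 unlike.
Total adjacent occupied pairs: 21; unlike-type pairs: 9.
9/21 reduces to 3/7.

3/7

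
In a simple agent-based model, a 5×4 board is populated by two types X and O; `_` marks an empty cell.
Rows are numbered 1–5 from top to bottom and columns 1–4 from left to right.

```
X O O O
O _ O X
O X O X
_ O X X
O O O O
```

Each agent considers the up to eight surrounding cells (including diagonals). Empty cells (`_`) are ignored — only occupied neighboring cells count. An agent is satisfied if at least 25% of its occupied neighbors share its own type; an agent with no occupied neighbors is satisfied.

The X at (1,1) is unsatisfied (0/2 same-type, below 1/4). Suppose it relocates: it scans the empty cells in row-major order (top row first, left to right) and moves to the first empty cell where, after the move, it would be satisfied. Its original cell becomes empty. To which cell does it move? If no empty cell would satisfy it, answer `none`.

none

Vacating (1,1). Empty cells in order:
  (2,2): 1/7 same-type → still unsatisfied.
  (4,1): 1/5 same-type → still unsatisfied.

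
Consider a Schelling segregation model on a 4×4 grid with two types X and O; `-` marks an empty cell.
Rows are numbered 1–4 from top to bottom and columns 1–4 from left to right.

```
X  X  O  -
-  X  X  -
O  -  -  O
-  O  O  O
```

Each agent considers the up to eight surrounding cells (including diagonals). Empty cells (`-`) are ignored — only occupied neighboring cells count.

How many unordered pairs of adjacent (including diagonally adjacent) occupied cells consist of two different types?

5

Scan each occupied cell's neighbors to the right and below (and the two forward diagonals) so each pair is counted once.
From row 1: 3 unlike of 7 pairs (running 3/7).
From row 2: 2 unlike of 3 pairs (running 5/10).
From row 3: 0 unlike of 3 pairs (running 5/13).
From row 4: 0 unlike of 2 pairs (running 5/15).
Total adjacent occupied pairs: 15; unlike-type pairs: 5.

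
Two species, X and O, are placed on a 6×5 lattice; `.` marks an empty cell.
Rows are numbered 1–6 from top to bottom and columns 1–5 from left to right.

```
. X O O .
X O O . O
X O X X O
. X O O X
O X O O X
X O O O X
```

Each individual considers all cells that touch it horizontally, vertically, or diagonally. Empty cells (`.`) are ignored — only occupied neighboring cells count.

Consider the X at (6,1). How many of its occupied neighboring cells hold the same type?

Occupied neighbors of (6,1): (5,1)=O, (5,2)=X, (6,2)=O.
Same type (X): 1 of 3.

1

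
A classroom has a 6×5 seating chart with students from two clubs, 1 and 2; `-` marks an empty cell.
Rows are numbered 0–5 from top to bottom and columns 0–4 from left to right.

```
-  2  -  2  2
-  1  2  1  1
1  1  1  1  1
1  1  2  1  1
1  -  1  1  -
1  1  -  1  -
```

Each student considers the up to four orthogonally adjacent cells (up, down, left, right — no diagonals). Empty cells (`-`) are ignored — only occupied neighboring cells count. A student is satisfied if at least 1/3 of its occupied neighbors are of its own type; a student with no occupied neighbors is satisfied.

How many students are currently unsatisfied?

Row 0: (0,1)2 0/1 unhappy · (0,3)2 1/2 ok · (0,4)2 1/2 ok
Row 1: (1,1)1 1/3 ok · (1,2)2 0/3 unhappy · (1,3)1 2/4 ok · (1,4)1 2/3 ok
Row 2: (2,0)1 2/2 ok · (2,1)1 4/4 ok · (2,2)1 2/4 ok · (2,3)1 4/4 ok · (2,4)1 3/3 ok
Row 3: (3,0)1 3/3 ok · (3,1)1 2/3 ok · (3,2)2 0/4 unhappy · (3,3)1 3/4 ok · (3,4)1 2/2 ok
Row 4: (4,0)1 2/2 ok · (4,2)1 1/2 ok · (4,3)1 3/3 ok
Row 5: (5,0)1 2/2 ok · (5,1)1 1/1 ok · (5,3)1 1/1 ok
Unsatisfied: (0,1), (1,2), (3,2) — 3 in total.

3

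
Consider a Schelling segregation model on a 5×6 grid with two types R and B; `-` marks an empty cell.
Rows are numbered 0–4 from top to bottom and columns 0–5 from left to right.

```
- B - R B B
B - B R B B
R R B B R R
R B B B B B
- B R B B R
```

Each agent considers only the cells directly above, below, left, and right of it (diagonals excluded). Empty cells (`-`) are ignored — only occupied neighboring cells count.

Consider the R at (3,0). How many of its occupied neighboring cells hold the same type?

Occupied neighbors of (3,0): (2,0)=R, (3,1)=B.
Same type (R): 1 of 2.

1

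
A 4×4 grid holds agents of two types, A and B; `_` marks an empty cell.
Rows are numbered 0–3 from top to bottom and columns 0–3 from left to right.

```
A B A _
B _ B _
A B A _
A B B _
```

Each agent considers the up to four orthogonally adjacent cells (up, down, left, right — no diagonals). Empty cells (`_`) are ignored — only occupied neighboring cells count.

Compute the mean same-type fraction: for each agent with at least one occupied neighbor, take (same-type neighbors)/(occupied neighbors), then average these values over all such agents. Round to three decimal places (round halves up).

0.212

(0,0)A 0/2
(0,1)B 0/2
(0,2)A 0/2
(1,0)B 0/2
(1,2)B 0/2
(2,0)A 1/3
(2,1)B 1/3
(2,2)A 0/3
(3,0)A 1/2
(3,1)B 2/3
(3,2)B 1/2
Sum over 11 agents: 0/2 + 0/2 + 0/2 + 0/2 + 0/2 + 1/3 + 1/3 + 0/3 + 1/2 + 2/3 + 1/2 = 7/3; mean = 7/3 ÷ 11 = 7/33 = 0.212121… → 0.212.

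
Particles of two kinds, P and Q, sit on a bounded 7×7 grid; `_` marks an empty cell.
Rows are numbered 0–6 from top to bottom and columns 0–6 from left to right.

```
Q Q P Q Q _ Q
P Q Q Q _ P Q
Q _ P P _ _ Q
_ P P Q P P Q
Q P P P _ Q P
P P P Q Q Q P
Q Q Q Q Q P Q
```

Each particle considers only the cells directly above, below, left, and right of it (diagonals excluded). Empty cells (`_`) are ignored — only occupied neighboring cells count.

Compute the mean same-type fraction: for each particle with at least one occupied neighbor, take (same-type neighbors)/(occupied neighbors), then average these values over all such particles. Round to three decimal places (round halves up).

(0,0)Q 1/2
(0,1)Q 2/3
(0,2)P 0/3
(0,3)Q 2/3
(0,4)Q 1/1
(0,6)Q 1/1
(1,0)P 0/3
(1,1)Q 2/3
(1,2)Q 2/4
(1,3)Q 2/3
(1,5)P 0/1
(1,6)Q 2/3
(2,0)Q 0/1
(2,2)P 2/3
(2,3)P 1/3
(2,6)Q 2/2
(3,1)P 2/2
(3,2)P 3/4
(3,3)Q 0/4
(3,4)P 1/2
(3,5)P 1/3
(3,6)Q 1/3
(4,0)Q 0/2
(4,1)P 3/4
(4,2)P 4/4
(4,3)P 1/3
(4,5)Q 1/3
(4,6)P 1/3
(5,0)P 1/3
(5,1)P 3/4
(5,2)P 2/4
(5,3)Q 2/4
(5,4)Q 3/3
(5,5)Q 2/4
(5,6)P 1/3
(6,0)Q 1/2
(6,1)Q 2/3
(6,2)Q 2/3
(6,3)Q 3/3
(6,4)Q 2/3
(6,5)P 0/3
(6,6)Q 0/2
Sum over 42 particles: 1/2 + 2/3 + 0/3 + 2/3 + 1/1 + 1/1 + 0/3 + 2/3 + 2/4 + 2/3 + 0/1 + 2/3 + 0/1 + 2/3 + 1/3 + 2/2 + 2/2 + 3/4 + 0/4 + 1/2 + 1/3 + 1/3 + 0/2 + 3/4 + 4/4 + 1/3 + 1/3 + 1/3 + 1/3 + 3/4 + 2/4 + 2/4 + 3/3 + 2/4 + 1/3 + 1/2 + 2/3 + 2/3 + 3/3 + 2/3 + 0/3 + 0/2 = 257/12; mean = 257/12 ÷ 42 = 257/504 = 0.509920… → 0.510.

0.510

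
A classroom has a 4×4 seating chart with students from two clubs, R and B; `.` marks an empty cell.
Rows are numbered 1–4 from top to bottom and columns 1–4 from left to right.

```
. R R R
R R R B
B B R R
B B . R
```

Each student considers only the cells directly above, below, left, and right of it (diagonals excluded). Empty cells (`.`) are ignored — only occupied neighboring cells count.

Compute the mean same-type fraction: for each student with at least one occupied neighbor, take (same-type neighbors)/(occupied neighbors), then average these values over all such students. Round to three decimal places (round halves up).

0.714

Row 1: (1,2)R 2/2 · (1,3)R 3/3 · (1,4)R 1/2
Row 2: (2,1)R 1/2 · (2,2)R 3/4 · (2,3)R 3/4 · (2,4)B 0/3
Row 3: (3,1)B 2/3 · (3,2)B 2/4 · (3,3)R 2/3 · (3,4)R 2/3
Row 4: (4,1)B 2/2 · (4,2)B 2/2 · (4,4)R 1/1
Sum over 14 students: 2/2 + 3/3 + 1/2 + 1/2 + 3/4 + 3/4 + 0/3 + 2/3 + 2/4 + 2/3 + 2/3 + 2/2 + 2/2 + 1/1 = 10; mean = 10 ÷ 14 = 5/7 = 0.714285… → 0.714.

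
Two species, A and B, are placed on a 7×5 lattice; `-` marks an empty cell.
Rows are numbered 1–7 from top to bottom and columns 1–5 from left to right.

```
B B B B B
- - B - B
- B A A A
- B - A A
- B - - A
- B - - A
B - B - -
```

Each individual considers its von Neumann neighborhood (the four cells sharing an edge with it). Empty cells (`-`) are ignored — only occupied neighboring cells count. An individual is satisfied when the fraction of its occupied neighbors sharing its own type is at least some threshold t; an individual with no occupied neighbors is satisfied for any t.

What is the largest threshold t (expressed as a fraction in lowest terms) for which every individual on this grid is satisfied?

Row 1: (1,1)B 1/1 · (1,2)B 2/2 · (1,3)B 3/3 · (1,4)B 2/2 · (1,5)B 2/2
Row 2: (2,3)B 1/2 · (2,5)B 1/2
Row 3: (3,2)B 1/2 · (3,3)A 1/3 · (3,4)A 3/3 · (3,5)A 2/3
Row 4: (4,2)B 2/2 · (4,4)A 2/2 · (4,5)A 3/3
Row 5: (5,2)B 2/2 · (5,5)A 2/2
Row 6: (6,2)B 1/1 · (6,5)A 1/1
Row 7: (7,1)B — no occupied neighbors · (7,3)B — no occupied neighbors
The smallest same-type fraction is 1/3 at (3,3), which reduces to 1/3. Any threshold above that leaves this individual unsatisfied.

1/3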